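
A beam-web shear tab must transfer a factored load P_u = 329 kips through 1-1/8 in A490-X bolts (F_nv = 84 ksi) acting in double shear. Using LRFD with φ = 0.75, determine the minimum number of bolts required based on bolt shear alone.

A_b = π·1.125²/4 = 0.994 in².
Per-bolt design strength φR_n = 0.75 × 84 × 0.994 × 2 = 125.2 kips.
n ≥ 329 / 125.2 = 2.627 → use 3 bolts.

3 bolts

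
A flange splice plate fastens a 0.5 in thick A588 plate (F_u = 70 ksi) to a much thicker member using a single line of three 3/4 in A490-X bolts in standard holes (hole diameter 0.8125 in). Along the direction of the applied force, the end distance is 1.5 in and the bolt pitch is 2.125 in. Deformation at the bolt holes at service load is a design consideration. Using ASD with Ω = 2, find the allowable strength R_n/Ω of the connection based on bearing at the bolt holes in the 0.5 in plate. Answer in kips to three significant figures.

78.1 kips

Per bolt r_n = 1.2 l_c t F_u ≤ 2.4 d t F_u; upper limit = 2.4 × 0.75 × 0.5 × 70 = 63 kips.
Edge bolt: l_c = 1.5 − 0.8125/2 = 1.094 in → 1.2 × 1.094 × 0.5 × 70 = 45.94 → r_n = 45.94 kips.
Interior bolts: l_c = 2.125 − 0.8125 = 1.312 in → 1.2 × 1.312 × 0.5 × 70 = 55.12 → r_n = 55.12 kips.
R_n = 1 × 45.94 + 2 × 55.12 = 156.2 kips.
Allowable strength R_n/Ω = 156.2 / 2 = 78.1 kips.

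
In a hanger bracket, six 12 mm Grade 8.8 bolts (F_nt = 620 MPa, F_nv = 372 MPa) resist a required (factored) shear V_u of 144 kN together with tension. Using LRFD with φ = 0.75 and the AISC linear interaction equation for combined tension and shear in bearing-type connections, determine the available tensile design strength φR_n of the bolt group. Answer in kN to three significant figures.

A_b = π·12²/4 = 113.1 mm²; f_rv = 144 × 1000 / (6 × 113.1) = 212.2 MPa.
F'_nt = 1.3 F_nt − (F_nt / φF_nv) f_rv = 1.3·620 − (620/(0.75·372))·212.2 = 334.4 MPa, capped at F_nt → F'_nt = 334.4 MPa.
R_n = F'_nt · A_b · n = 334.4 × 113.1 × 6 / 1000 = 226.9 kN.
Design strength φR_n = 0.75 × 226.9 = 170 kN.

170 kN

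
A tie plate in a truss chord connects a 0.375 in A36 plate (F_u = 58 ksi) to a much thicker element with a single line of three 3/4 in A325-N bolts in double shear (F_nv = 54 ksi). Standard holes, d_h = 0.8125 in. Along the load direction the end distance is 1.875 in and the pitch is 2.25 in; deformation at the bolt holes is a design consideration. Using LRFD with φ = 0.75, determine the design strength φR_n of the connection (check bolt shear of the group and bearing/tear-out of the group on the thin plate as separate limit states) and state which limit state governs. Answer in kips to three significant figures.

Bolt shear: A_b = π·0.75²/4 = 0.4418 in²; R_n = 54 × 0.4418 × 3 × 2 = 143.1 kips → 0.75 × 143.1 = 107 kips.
Bearing (1.2 l_c t F_u ≤ 2.4 d t F_u): upper limit = 2.4·0.75·0.375·58 = 39.15 kips.
  Edge l_c = 1.875 − 0.8125/2 = 1.469 → r_n = 38.33 kips; interior l_c = 2.25 − 0.8125 = 1.438 → r_n = 37.52 kips.
  R_n,bearing = 1·38.33 + 2·37.52 = 113.4 kips → 0.75 × 113.4 = 85 kips.
Bearing governs: 85 kips.

85 kips (bearing governs)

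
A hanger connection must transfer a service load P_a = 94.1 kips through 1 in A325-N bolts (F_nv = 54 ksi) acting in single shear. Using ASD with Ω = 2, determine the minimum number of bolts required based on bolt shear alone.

5 bolts

A_b = π·1²/4 = 0.7854 in².
Per-bolt allowable strength R_n/Ω = 54 × 0.7854 × 1 / 2 = 21.21 kips.
n ≥ 94.1 / 21.21 = 4.437 → use 5 bolts.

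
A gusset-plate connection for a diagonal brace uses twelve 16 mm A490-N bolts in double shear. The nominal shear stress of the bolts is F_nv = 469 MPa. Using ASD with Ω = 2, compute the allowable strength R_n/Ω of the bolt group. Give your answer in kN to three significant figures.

1130 kN

A_b = π × 16² / 4 = 201.1 mm².
R_n = F_nv · A_b · n · n_s = 469 × 201.1 × 12 × 2 / 1000 = 2263 kN.
Allowable strength R_n/Ω = 2263 / 2 = 1130 kN.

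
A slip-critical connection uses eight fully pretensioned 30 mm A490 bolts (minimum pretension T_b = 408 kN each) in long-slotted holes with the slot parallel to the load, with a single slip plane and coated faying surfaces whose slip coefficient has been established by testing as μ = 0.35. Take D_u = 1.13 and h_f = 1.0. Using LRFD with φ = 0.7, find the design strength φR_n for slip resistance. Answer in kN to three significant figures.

904 kN

R_n = μ · D_u · h_f · T_b · n_s · n_b = 0.35 × 1.13 × 1.0 × 408 × 1 × 8 = 1291 kN.
Design strength φR_n = 0.7 × 1291 = 904 kN.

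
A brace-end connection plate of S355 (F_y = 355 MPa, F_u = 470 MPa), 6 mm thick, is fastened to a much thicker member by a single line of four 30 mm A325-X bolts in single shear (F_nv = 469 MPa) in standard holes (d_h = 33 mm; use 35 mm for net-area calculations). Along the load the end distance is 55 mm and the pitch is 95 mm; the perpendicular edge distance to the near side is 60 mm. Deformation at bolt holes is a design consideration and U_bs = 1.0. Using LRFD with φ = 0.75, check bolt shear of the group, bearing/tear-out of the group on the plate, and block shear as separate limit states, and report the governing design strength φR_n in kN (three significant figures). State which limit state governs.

Bolt shear: A_b = π·30²/4 = 706.9 mm²; R_n = 469 × 706.9 × 4 × 1 / 1000 = 1326 kN → 0.75 × 1326 = 995 kN.
Bearing: edge l_c = 38.5, r_n = 130.3 kN; interior l_c = 62, r_n = 203 kN; R_n = 130.3 + 3·203 = 739.4 kN → 555 kN.
Block shear: A_gv = 2040, A_nv = 1305, A_nt = 255 mm²; R_n = min(0.6F_uA_nv, 0.6F_yA_gv) + U_bs·F_u·A_nt = 487.9 kN → 366 kN.
Block shear governs: 366 kN.

366 kN (block shear governs)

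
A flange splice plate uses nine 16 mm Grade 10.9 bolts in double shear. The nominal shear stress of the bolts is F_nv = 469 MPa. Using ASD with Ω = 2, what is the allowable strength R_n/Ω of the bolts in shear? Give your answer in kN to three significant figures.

A_b = π × 16² / 4 = 201.1 mm².
R_n = F_nv · A_b · n · n_s = 469 × 201.1 × 9 × 2 / 1000 = 1697 kN.
Allowable strength R_n/Ω = 1697 / 2 = 849 kN.

849 kN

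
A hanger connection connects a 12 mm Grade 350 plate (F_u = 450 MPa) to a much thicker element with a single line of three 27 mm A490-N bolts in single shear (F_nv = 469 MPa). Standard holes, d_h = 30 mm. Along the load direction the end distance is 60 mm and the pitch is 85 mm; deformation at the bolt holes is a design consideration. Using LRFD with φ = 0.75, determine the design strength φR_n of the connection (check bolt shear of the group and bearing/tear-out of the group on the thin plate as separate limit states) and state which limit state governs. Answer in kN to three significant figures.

604 kN (bolt shear governs)

Bolt shear: A_b = π·27²/4 = 572.6 mm²; R_n = 469 × 572.6 × 3 × 1 / 1000 = 805.6 kN → 0.75 × 805.6 = 604 kN.
Bearing (1.2 l_c t F_u ≤ 2.4 d t F_u): upper limit = 2.4·27·12·450 / 1000 = 349.9 kN.
  Edge l_c = 60 − 30/2 = 45 → r_n = 291.6 kN; interior l_c = 85 − 30 = 55 → r_n = 349.9 kN.
  R_n,bearing = 1·291.6 + 2·349.9 = 991.4 kN → 0.75 × 991.4 = 744 kN.
Bolt shear governs: 604 kN.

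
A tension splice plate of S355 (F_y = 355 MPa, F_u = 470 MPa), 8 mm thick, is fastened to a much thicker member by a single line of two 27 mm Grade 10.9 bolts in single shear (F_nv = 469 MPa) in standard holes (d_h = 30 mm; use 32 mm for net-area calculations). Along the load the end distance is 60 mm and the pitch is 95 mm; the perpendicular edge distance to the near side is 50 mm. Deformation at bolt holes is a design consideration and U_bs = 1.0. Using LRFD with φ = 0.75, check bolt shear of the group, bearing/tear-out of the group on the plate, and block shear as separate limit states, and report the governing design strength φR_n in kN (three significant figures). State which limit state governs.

Bolt shear: A_b = π·27²/4 = 572.6 mm²; R_n = 469 × 572.6 × 2 × 1 / 1000 = 537.1 kN → 0.75 × 537.1 = 403 kN.
Bearing: edge l_c = 45, r_n = 203 kN; interior l_c = 65, r_n = 243.6 kN; R_n = 203 + 1·243.6 = 446.7 kN → 335 kN.
Block shear: A_gv = 1240, A_nv = 856, A_nt = 272 mm²; R_n = min(0.6F_uA_nv, 0.6F_yA_gv) + U_bs·F_u·A_nt = 369.2 kN → 277 kN.
Block shear governs: 277 kN.

277 kN (block shear governs)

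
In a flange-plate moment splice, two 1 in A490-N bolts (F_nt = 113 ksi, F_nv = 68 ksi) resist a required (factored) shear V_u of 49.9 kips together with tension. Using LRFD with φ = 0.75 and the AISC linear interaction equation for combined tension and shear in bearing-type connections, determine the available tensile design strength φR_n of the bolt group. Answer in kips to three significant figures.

A_b = π·1²/4 = 0.7854 in²; f_rv = 49.9 / (2 × 0.7854) = 31.77 ksi.
F'_nt = 1.3 F_nt − (F_nt / φF_nv) f_rv = 1.3·113 − (113/(0.75·68))·31.77 = 76.51 ksi, capped at F_nt → F'_nt = 76.51 ksi.
R_n = F'_nt · A_b · n = 76.51 × 0.7854 × 2 = 120.2 kips.
Design strength φR_n = 0.75 × 120.2 = 90.1 kips.

90.1 kips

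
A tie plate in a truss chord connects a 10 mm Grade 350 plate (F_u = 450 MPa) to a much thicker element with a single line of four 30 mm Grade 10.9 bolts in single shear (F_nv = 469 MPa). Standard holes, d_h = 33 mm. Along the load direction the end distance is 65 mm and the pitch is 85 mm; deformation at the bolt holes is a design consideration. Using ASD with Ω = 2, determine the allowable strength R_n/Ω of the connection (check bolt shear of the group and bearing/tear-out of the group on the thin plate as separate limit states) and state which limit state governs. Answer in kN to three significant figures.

552 kN (bearing governs)

Bolt shear: A_b = π·30²/4 = 706.9 mm²; R_n = 469 × 706.9 × 4 × 1 / 1000 = 1326 kN → 1326 / 2 = 663 kN.
Bearing (1.2 l_c t F_u ≤ 2.4 d t F_u): upper limit = 2.4·30·10·450 / 1000 = 324 kN.
  Edge l_c = 65 − 33/2 = 48.5 → r_n = 261.9 kN; interior l_c = 85 − 33 = 52 → r_n = 280.8 kN.
  R_n,bearing = 1·261.9 + 3·280.8 = 1104 kN → 1104 / 2 = 552 kN.
Bearing governs: 552 kN.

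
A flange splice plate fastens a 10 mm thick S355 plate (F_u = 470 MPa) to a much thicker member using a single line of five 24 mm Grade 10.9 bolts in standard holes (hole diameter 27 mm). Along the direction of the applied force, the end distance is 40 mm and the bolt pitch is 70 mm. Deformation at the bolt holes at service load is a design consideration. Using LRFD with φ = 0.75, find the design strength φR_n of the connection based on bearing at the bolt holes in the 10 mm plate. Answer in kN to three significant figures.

Per bolt r_n = 1.2 l_c t F_u ≤ 2.4 d t F_u; upper limit = 2.4 × 24 × 10 × 470 / 1000 = 270.7 kN.
Edge bolt: l_c = 40 − 27/2 = 26.5 mm → 1.2 × 26.5 × 10 × 470 / 1000 = 149.5 → r_n = 149.5 kN.
Interior bolts: l_c = 70 − 27 = 43 mm → 1.2 × 43 × 10 × 470 / 1000 = 242.5 → r_n = 242.5 kN.
R_n = 1 × 149.5 + 4 × 242.5 = 1120 kN.
Design strength φR_n = 0.75 × 1120 = 840 kN.

840 kN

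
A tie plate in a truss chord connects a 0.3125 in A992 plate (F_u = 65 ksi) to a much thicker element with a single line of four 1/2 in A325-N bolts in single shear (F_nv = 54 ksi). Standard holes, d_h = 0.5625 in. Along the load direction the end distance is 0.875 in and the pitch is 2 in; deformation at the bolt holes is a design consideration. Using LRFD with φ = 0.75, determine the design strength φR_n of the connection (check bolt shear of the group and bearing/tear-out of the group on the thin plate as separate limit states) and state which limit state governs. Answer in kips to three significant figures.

Bolt shear: A_b = π·0.5²/4 = 0.1963 in²; R_n = 54 × 0.1963 × 4 × 1 = 42.41 kips → 0.75 × 42.41 = 31.8 kips.
Bearing (1.2 l_c t F_u ≤ 2.4 d t F_u): upper limit = 2.4·0.5·0.3125·65 = 24.38 kips.
  Edge l_c = 0.875 − 0.5625/2 = 0.5938 → r_n = 14.47 kips; interior l_c = 2 − 0.5625 = 1.438 → r_n = 24.38 kips.
  R_n,bearing = 1·14.47 + 3·24.38 = 87.6 kips → 0.75 × 87.6 = 65.7 kips.
Bolt shear governs: 31.8 kips.

31.8 kips (bolt shear governs)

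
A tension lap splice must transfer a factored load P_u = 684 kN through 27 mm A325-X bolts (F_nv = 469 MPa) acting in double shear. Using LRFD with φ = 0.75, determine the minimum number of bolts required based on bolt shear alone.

A_b = π·27²/4 = 572.6 mm².
Per-bolt design strength φR_n = 0.75 × 469 × 572.6 × 2 / 1000 = 402.8 kN.
n ≥ 684 / 402.8 = 1.698 → use 2 bolts.

2 bolts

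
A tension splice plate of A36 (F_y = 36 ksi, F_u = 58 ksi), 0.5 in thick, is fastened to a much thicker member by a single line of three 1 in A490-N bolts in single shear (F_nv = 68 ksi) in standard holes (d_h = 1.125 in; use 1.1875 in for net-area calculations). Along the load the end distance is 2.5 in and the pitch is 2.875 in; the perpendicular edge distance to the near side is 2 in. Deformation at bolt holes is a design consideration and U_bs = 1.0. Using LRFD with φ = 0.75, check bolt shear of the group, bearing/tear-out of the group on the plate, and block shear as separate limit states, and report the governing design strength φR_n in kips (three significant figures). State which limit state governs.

97.4 kips (block shear governs)

Bolt shear: A_b = π·1²/4 = 0.7854 in²; R_n = 68 × 0.7854 × 3 × 1 = 160.2 kips → 0.75 × 160.2 = 120 kips.
Bearing: edge l_c = 1.938, r_n = 67.42 kips; interior l_c = 1.75, r_n = 60.9 kips; R_n = 67.42 + 2·60.9 = 189.2 kips → 142 kips.
Block shear: A_gv = 4.125, A_nv = 2.641, A_nt = 0.7031 in²; R_n = min(0.6F_uA_nv, 0.6F_yA_gv) + U_bs·F_u·A_nt = 129.9 kips → 97.4 kips.
Block shear governs: 97.4 kips.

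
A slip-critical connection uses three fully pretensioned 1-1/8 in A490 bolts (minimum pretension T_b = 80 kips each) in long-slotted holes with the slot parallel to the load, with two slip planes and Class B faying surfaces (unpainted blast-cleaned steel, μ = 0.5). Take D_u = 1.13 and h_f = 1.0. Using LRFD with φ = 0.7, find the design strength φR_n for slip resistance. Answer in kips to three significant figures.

R_n = μ · D_u · h_f · T_b · n_s · n_b = 0.5 × 1.13 × 1.0 × 80 × 2 × 3 = 271.2 kips.
Design strength φR_n = 0.7 × 271.2 = 190 kips.

190 kips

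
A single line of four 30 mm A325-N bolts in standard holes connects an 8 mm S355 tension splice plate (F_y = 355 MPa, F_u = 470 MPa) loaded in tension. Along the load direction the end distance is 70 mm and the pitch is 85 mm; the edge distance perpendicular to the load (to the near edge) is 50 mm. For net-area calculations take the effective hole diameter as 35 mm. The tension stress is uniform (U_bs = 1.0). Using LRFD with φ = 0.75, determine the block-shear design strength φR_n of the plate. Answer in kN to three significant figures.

434 kN

Shear plane L_v = 70 + 3·85 = 325 mm; A_gv = 325 × 8 = 2600 mm².
A_nv = (325 − 3.5·35) × 8 = 1620 mm².
A_nt = (50 − 0.5·35) × 8 = 260 mm².
0.6 F_u A_nv = 456.8 kN; 0.6 F_y A_gv = 553.8 kN → shear rupture governs the shear term.
R_n = 456.8 + 1.0 × 470 × 260 / 1000 = 579 kN.
Design strength φR_n = 0.75 × 579 = 434 kN.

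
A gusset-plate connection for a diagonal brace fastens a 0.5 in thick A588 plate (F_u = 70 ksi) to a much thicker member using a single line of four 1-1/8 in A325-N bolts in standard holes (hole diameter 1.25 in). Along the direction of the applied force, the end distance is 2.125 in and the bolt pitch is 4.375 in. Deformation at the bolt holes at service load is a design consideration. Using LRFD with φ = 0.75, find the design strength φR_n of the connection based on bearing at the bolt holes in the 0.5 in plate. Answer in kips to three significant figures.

260 kips

Per bolt r_n = 1.2 l_c t F_u ≤ 2.4 d t F_u; upper limit = 2.4 × 1.125 × 0.5 × 70 = 94.5 kips.
Edge bolt: l_c = 2.125 − 1.25/2 = 1.5 in → 1.2 × 1.5 × 0.5 × 70 = 63 → r_n = 63 kips.
Interior bolts: l_c = 4.375 − 1.25 = 3.125 in → 1.2 × 3.125 × 0.5 × 70 = 131.2 → r_n = 94.5 kips.
R_n = 1 × 63 + 3 × 94.5 = 346.5 kips.
Design strength φR_n = 0.75 × 346.5 = 260 kips.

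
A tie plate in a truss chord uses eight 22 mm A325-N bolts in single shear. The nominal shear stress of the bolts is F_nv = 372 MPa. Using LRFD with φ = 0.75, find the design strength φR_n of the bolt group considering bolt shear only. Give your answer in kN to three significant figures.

848 kN

A_b = π × 22² / 4 = 380.1 mm².
R_n = F_nv · A_b · n · n_s = 372 × 380.1 × 8 × 1 / 1000 = 1131 kN.
Design strength φR_n = 0.75 × 1131 = 848 kN.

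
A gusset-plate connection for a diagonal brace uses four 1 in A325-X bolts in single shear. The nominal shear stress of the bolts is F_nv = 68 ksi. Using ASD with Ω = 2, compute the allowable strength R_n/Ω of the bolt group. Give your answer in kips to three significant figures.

A_b = π × 1² / 4 = 0.7854 in².
R_n = F_nv · A_b · n · n_s = 68 × 0.7854 × 4 × 1 = 213.6 kips.
Allowable strength R_n/Ω = 213.6 / 2 = 107 kips.

107 kips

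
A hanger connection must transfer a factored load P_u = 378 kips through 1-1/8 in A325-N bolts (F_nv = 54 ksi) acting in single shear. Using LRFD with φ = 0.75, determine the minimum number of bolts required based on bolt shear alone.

A_b = π·1.125²/4 = 0.994 in².
Per-bolt design strength φR_n = 0.75 × 54 × 0.994 × 1 = 40.26 kips.
n ≥ 378 / 40.26 = 9.389 → use 10 bolts.

10 bolts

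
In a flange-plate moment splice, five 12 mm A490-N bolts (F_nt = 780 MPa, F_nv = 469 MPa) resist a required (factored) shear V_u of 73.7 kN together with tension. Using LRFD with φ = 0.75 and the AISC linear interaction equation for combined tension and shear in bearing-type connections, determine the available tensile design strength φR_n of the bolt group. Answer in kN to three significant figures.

307 kN

A_b = π·12²/4 = 113.1 mm²; f_rv = 73.7 × 1000 / (5 × 113.1) = 130.3 MPa.
F'_nt = 1.3 F_nt − (F_nt / φF_nv) f_rv = 1.3·780 − (780/(0.75·469))·130.3 = 725 MPa, capped at F_nt → F'_nt = 725 MPa.
R_n = F'_nt · A_b · n = 725 × 113.1 × 5 / 1000 = 410 kN.
Design strength φR_n = 0.75 × 410 = 307 kN.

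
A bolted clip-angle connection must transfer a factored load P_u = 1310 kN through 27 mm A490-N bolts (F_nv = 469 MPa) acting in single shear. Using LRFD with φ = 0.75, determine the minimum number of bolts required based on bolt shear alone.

7 bolts

A_b = π·27²/4 = 572.6 mm².
Per-bolt design strength φR_n = 0.75 × 469 × 572.6 × 1 / 1000 = 201.4 kN.
n ≥ 1310 / 201.4 = 6.505 → use 7 bolts.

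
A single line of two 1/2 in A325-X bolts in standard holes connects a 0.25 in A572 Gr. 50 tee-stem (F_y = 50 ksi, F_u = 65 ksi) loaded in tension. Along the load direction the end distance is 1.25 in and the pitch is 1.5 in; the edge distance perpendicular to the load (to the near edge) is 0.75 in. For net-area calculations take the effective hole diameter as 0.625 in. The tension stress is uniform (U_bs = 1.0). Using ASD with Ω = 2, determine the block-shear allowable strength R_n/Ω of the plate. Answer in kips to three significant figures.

Shear plane L_v = 1.25 + 1·1.5 = 2.75 in; A_gv = 2.75 × 0.25 = 0.6875 in².
A_nv = (2.75 − 1.5·0.625) × 0.25 = 0.4531 in².
A_nt = (0.75 − 0.5·0.625) × 0.25 = 0.1094 in².
0.6 F_u A_nv = 17.67 kips; 0.6 F_y A_gv = 20.62 kips → shear rupture governs the shear term.
R_n = 17.67 + 1.0 × 65 × 0.1094 = 24.78 kips.
Allowable strength R_n/Ω = 24.78 / 2 = 12.4 kips.

12.4 kips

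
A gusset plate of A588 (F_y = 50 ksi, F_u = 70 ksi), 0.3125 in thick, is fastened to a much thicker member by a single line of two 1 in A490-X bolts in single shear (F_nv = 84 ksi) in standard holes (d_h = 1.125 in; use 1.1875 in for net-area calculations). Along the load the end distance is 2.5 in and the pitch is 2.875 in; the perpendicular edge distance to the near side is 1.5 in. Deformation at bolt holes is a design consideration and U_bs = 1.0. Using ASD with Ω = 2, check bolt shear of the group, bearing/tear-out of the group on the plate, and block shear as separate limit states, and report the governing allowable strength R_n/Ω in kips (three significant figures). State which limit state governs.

Bolt shear: A_b = π·1²/4 = 0.7854 in²; R_n = 84 × 0.7854 × 2 × 1 = 131.9 kips → 131.9 / 2 = 66 kips.
Bearing: edge l_c = 1.938, r_n = 50.86 kips; interior l_c = 1.75, r_n = 45.94 kips; R_n = 50.86 + 1·45.94 = 96.8 kips → 48.4 kips.
Block shear: A_gv = 1.68, A_nv = 1.123, A_nt = 0.2832 in²; R_n = min(0.6F_uA_nv, 0.6F_yA_gv) + U_bs·F_u·A_nt = 66.99 kips → 33.5 kips.
Block shear governs: 33.5 kips.

33.5 kips (block shear governs)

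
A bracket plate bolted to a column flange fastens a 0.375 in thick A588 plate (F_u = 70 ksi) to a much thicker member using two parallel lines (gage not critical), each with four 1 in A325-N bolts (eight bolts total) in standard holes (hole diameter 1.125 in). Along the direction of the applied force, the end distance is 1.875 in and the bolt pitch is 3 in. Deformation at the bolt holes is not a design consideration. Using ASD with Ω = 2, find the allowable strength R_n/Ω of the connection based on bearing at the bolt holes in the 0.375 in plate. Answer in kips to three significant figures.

273 kips

Per bolt r_n = 1.5 l_c t F_u ≤ 3.0 d t F_u; upper limit = 3.0 × 1 × 0.375 × 70 = 78.75 kips.
Edge bolt: l_c = 1.875 − 1.125/2 = 1.312 in → 1.5 × 1.312 × 0.375 × 70 = 51.68 → r_n = 51.68 kips.
Interior bolts: l_c = 3 − 1.125 = 1.875 in → 1.5 × 1.875 × 0.375 × 70 = 73.83 → r_n = 73.83 kips.
R_n = 2 × 51.68 + 6 × 73.83 = 546.3 kips.
Allowable strength R_n/Ω = 546.3 / 2 = 273 kips.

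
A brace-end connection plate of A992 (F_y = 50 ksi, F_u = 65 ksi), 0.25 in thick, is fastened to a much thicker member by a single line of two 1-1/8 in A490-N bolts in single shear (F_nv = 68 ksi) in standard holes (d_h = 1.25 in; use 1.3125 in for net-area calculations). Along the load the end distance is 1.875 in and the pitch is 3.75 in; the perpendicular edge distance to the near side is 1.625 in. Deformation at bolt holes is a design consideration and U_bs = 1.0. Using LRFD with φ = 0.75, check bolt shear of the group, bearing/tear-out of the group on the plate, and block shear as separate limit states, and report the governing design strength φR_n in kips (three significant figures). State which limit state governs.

Bolt shear: A_b = π·1.125²/4 = 0.994 in²; R_n = 68 × 0.994 × 2 × 1 = 135.2 kips → 0.75 × 135.2 = 101 kips.
Bearing: edge l_c = 1.25, r_n = 24.38 kips; interior l_c = 2.5, r_n = 43.87 kips; R_n = 24.38 + 1·43.87 = 68.25 kips → 51.2 kips.
Block shear: A_gv = 1.406, A_nv = 0.9141, A_nt = 0.2422 in²; R_n = min(0.6F_uA_nv, 0.6F_yA_gv) + U_bs·F_u·A_nt = 51.39 kips → 38.5 kips.
Block shear governs: 38.5 kips.

38.5 kips (block shear governs)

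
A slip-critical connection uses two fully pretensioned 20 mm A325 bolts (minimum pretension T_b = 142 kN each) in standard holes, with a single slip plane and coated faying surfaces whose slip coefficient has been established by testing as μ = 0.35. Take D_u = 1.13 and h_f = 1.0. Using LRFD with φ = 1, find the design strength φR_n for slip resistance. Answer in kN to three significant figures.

112 kN

R_n = μ · D_u · h_f · T_b · n_s · n_b = 0.35 × 1.13 × 1.0 × 142 × 1 × 2 = 112.3 kN.
Design strength φR_n = 1 × 112.3 = 112 kN.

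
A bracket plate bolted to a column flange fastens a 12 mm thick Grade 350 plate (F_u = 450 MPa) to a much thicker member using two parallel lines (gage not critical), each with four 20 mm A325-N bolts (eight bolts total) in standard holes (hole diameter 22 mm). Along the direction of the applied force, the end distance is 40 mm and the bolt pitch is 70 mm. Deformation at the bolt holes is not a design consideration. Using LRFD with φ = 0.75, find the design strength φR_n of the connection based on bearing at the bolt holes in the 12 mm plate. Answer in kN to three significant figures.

Per bolt r_n = 1.5 l_c t F_u ≤ 3.0 d t F_u; upper limit = 3.0 × 20 × 12 × 450 / 1000 = 324 kN.
Edge bolt: l_c = 40 − 22/2 = 29 mm → 1.5 × 29 × 12 × 450 / 1000 = 234.9 → r_n = 234.9 kN.
Interior bolts: l_c = 70 − 22 = 48 mm → 1.5 × 48 × 12 × 450 / 1000 = 388.8 → r_n = 324 kN.
R_n = 2 × 234.9 + 6 × 324 = 2414 kN.
Design strength φR_n = 0.75 × 2414 = 1810 kN.

1810 kN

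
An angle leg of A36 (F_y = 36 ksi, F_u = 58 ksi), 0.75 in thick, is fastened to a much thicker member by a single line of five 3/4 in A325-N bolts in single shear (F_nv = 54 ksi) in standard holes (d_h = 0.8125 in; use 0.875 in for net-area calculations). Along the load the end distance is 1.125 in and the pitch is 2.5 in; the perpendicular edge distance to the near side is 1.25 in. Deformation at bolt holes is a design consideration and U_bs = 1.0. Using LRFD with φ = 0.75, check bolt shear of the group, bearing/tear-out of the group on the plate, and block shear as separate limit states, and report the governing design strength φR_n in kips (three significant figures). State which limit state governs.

Bolt shear: A_b = π·0.75²/4 = 0.4418 in²; R_n = 54 × 0.4418 × 5 × 1 = 119.3 kips → 0.75 × 119.3 = 89.5 kips.
Bearing: edge l_c = 0.7188, r_n = 37.52 kips; interior l_c = 1.688, r_n = 78.3 kips; R_n = 37.52 + 4·78.3 = 350.7 kips → 263 kips.
Block shear: A_gv = 8.344, A_nv = 5.391, A_nt = 0.6094 in²; R_n = min(0.6F_uA_nv, 0.6F_yA_gv) + U_bs·F_u·A_nt = 215.6 kips → 162 kips.
Bolt shear governs: 89.5 kips.

89.5 kips (bolt shear governs)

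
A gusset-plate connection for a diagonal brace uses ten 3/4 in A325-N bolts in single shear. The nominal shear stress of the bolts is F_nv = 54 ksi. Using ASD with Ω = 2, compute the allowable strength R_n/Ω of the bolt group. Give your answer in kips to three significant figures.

A_b = π × 0.75² / 4 = 0.4418 in².
R_n = F_nv · A_b · n · n_s = 54 × 0.4418 × 10 × 1 = 238.6 kips.
Allowable strength R_n/Ω = 238.6 / 2 = 119 kips.

119 kips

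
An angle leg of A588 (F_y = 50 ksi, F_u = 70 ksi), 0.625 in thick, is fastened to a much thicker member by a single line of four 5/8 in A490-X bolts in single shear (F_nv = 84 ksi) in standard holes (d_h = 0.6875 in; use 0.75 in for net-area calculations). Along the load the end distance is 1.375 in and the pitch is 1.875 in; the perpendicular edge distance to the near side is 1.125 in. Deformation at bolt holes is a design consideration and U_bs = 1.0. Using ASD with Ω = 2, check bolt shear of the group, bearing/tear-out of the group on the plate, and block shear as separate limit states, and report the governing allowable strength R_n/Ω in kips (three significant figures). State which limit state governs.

51.5 kips (bolt shear governs)

Bolt shear: A_b = π·0.625²/4 = 0.3068 in²; R_n = 84 × 0.3068 × 4 × 1 = 103.1 kips → 103.1 / 2 = 51.5 kips.
Bearing: edge l_c = 1.031, r_n = 54.14 kips; interior l_c = 1.188, r_n = 62.34 kips; R_n = 54.14 + 3·62.34 = 241.2 kips → 121 kips.
Block shear: A_gv = 4.375, A_nv = 2.734, A_nt = 0.4688 in²; R_n = min(0.6F_uA_nv, 0.6F_yA_gv) + U_bs·F_u·A_nt = 147.7 kips → 73.8 kips.
Bolt shear governs: 51.5 kips.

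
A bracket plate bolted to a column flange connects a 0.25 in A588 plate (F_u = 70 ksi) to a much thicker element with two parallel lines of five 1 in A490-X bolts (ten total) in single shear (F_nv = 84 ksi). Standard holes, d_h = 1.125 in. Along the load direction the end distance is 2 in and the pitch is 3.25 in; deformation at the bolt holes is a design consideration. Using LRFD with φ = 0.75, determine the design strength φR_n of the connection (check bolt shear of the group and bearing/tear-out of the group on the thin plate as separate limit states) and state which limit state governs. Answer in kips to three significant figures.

297 kips (bearing governs)

Bolt shear: A_b = π·1²/4 = 0.7854 in²; R_n = 84 × 0.7854 × 10 × 1 = 659.7 kips → 0.75 × 659.7 = 495 kips.
Bearing (1.2 l_c t F_u ≤ 2.4 d t F_u): upper limit = 2.4·1·0.25·70 = 42 kips.
  Edge l_c = 2 − 1.125/2 = 1.438 → r_n = 30.19 kips; interior l_c = 3.25 − 1.125 = 2.125 → r_n = 42 kips.
  R_n,bearing = 2·30.19 + 8·42 = 396.4 kips → 0.75 × 396.4 = 297 kips.
Bearing governs: 297 kips.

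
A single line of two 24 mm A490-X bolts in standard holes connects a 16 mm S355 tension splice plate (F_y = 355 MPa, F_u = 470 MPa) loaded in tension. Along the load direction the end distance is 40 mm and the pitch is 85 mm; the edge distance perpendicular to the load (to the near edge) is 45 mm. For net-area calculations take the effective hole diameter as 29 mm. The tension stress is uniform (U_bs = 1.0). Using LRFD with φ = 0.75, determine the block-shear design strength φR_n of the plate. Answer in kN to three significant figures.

448 kN

Shear plane L_v = 40 + 1·85 = 125 mm; A_gv = 125 × 16 = 2000 mm².
A_nv = (125 − 1.5·29) × 16 = 1304 mm².
A_nt = (45 − 0.5·29) × 16 = 488 mm².
0.6 F_u A_nv = 367.7 kN; 0.6 F_y A_gv = 426 kN → shear rupture governs the shear term.
R_n = 367.7 + 1.0 × 470 × 488 / 1000 = 597.1 kN.
Design strength φR_n = 0.75 × 597.1 = 448 kN.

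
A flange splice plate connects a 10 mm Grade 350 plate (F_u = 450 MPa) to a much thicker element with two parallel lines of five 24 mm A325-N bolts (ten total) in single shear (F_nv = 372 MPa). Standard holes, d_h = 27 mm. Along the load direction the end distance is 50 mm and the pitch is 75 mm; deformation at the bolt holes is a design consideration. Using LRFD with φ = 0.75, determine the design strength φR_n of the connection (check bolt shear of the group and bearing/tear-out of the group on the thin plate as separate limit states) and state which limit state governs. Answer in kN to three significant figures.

Bolt shear: A_b = π·24²/4 = 452.4 mm²; R_n = 372 × 452.4 × 10 × 1 / 1000 = 1683 kN → 0.75 × 1683 = 1260 kN.
Bearing (1.2 l_c t F_u ≤ 2.4 d t F_u): upper limit = 2.4·24·10·450 / 1000 = 259.2 kN.
  Edge l_c = 50 − 27/2 = 36.5 → r_n = 197.1 kN; interior l_c = 75 − 27 = 48 → r_n = 259.2 kN.
  R_n,bearing = 2·197.1 + 8·259.2 = 2468 kN → 0.75 × 2468 = 1850 kN.
Bolt shear governs: 1260 kN.

1260 kN (bolt shear governs)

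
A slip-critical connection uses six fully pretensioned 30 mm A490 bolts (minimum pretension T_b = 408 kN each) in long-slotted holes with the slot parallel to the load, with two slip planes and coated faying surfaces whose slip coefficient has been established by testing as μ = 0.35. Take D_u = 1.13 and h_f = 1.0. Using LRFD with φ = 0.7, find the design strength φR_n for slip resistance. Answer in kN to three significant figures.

R_n = μ · D_u · h_f · T_b · n_s · n_b = 0.35 × 1.13 × 1.0 × 408 × 2 × 6 = 1936 kN.
Design strength φR_n = 0.7 × 1936 = 1360 kN.

1360 kN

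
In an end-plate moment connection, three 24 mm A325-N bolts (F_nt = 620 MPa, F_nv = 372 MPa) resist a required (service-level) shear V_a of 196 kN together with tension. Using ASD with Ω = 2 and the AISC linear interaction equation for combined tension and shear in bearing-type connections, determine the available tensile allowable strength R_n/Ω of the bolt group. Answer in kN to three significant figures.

A_b = π·24²/4 = 452.4 mm²; f_rv = 196 × 1000 / (3 × 452.4) = 144.4 MPa.
F'_nt = 1.3 F_nt − (Ω F_nt / F_nv) f_rv = 1.3·620 − (2·620/372)·144.4 = 324.6 MPa, capped at F_nt → F'_nt = 324.6 MPa.
R_n = F'_nt · A_b · n = 324.6 × 452.4 × 3 / 1000 = 440.5 kN.
Allowable strength R_n/Ω = 440.5 / 2 = 220 kN.

220 kN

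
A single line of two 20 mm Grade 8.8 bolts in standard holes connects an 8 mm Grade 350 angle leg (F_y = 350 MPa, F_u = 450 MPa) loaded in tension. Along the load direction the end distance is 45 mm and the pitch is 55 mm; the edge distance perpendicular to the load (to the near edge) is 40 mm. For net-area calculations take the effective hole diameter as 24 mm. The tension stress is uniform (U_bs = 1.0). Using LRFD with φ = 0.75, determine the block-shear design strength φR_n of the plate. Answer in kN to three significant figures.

Shear plane L_v = 45 + 1·55 = 100 mm; A_gv = 100 × 8 = 800 mm².
A_nv = (100 − 1.5·24) × 8 = 512 mm².
A_nt = (40 − 0.5·24) × 8 = 224 mm².
0.6 F_u A_nv = 138.2 kN; 0.6 F_y A_gv = 168 kN → shear rupture governs the shear term.
R_n = 138.2 + 1.0 × 450 × 224 / 1000 = 239 kN.
Design strength φR_n = 0.75 × 239 = 179 kN.

179 kN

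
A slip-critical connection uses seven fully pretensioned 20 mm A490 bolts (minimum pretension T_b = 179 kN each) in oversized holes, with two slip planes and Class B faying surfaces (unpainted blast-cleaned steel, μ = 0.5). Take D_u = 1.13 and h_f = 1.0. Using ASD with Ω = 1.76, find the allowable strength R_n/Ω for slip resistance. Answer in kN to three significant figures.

804 kN

R_n = μ · D_u · h_f · T_b · n_s · n_b = 0.5 × 1.13 × 1.0 × 179 × 2 × 7 = 1416 kN.
Allowable strength R_n/Ω = 1416 / 1.76 = 804 kN.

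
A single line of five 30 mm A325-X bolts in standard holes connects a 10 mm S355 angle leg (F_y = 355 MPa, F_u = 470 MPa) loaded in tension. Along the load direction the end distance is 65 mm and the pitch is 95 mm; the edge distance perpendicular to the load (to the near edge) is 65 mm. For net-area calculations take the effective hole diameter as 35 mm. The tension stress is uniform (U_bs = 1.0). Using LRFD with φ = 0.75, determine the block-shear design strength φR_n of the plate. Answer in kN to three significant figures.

Shear plane L_v = 65 + 4·95 = 445 mm; A_gv = 445 × 10 = 4450 mm².
A_nv = (445 − 4.5·35) × 10 = 2875 mm².
A_nt = (65 − 0.5·35) × 10 = 475 mm².
0.6 F_u A_nv = 810.8 kN; 0.6 F_y A_gv = 947.9 kN → shear rupture governs the shear term.
R_n = 810.8 + 1.0 × 470 × 475 / 1000 = 1034 kN.
Design strength φR_n = 0.75 × 1034 = 776 kN.

776 kN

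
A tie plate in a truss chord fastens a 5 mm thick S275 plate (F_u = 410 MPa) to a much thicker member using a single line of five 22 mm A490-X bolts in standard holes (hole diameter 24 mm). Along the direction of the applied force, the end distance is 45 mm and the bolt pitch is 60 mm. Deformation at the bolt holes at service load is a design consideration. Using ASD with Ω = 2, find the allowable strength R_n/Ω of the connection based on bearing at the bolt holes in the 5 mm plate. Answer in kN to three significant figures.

218 kN

Per bolt r_n = 1.2 l_c t F_u ≤ 2.4 d t F_u; upper limit = 2.4 × 22 × 5 × 410 / 1000 = 108.2 kN.
Edge bolt: l_c = 45 − 24/2 = 33 mm → 1.2 × 33 × 5 × 410 / 1000 = 81.18 → r_n = 81.18 kN.
Interior bolts: l_c = 60 − 24 = 36 mm → 1.2 × 36 × 5 × 410 / 1000 = 88.56 → r_n = 88.56 kN.
R_n = 1 × 81.18 + 4 × 88.56 = 435.4 kN.
Allowable strength R_n/Ω = 435.4 / 2 = 218 kN.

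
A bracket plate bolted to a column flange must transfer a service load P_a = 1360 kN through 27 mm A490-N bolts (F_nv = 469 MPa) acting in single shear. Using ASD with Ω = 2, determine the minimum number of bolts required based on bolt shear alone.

11 bolts

A_b = π·27²/4 = 572.6 mm².
Per-bolt allowable strength R_n/Ω = 469 × 572.6 × 1 / 1000 / 2 = 134.3 kN.
n ≥ 1360 / 134.3 = 10.13 → use 11 bolts.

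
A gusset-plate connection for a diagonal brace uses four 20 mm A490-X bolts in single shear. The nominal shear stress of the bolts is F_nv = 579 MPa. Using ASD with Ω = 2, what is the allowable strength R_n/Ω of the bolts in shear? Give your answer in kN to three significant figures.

A_b = π × 20² / 4 = 314.2 mm².
R_n = F_nv · A_b · n · n_s = 579 × 314.2 × 4 × 1 / 1000 = 727.6 kN.
Allowable strength R_n/Ω = 727.6 / 2 = 364 kN.

364 kN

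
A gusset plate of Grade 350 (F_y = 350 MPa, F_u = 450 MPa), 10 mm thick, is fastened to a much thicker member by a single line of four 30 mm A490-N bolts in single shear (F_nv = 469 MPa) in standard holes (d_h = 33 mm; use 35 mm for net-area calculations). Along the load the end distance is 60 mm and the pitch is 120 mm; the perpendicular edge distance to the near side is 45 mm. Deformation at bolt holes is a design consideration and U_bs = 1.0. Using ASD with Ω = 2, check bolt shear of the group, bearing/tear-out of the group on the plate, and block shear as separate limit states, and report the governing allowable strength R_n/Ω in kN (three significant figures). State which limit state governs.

464 kN (block shear governs)

Bolt shear: A_b = π·30²/4 = 706.9 mm²; R_n = 469 × 706.9 × 4 × 1 / 1000 = 1326 kN → 1326 / 2 = 663 kN.
Bearing: edge l_c = 43.5, r_n = 234.9 kN; interior l_c = 87, r_n = 324 kN; R_n = 234.9 + 3·324 = 1207 kN → 603 kN.
Block shear: A_gv = 4200, A_nv = 2975, A_nt = 275 mm²; R_n = min(0.6F_uA_nv, 0.6F_yA_gv) + U_bs·F_u·A_nt = 927 kN → 464 kN.
Block shear governs: 464 kN.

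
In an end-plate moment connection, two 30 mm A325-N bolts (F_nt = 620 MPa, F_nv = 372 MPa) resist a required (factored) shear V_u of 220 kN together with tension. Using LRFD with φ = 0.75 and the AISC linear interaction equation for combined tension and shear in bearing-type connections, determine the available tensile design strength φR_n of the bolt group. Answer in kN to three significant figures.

488 kN

A_b = π·30²/4 = 706.9 mm²; f_rv = 220 × 1000 / (2 × 706.9) = 155.6 MPa.
F'_nt = 1.3 F_nt − (F_nt / φF_nv) f_rv = 1.3·620 − (620/(0.75·372))·155.6 = 460.2 MPa, capped at F_nt → F'_nt = 460.2 MPa.
R_n = F'_nt · A_b · n = 460.2 × 706.9 × 2 / 1000 = 650.6 kN.
Design strength φR_n = 0.75 × 650.6 = 488 kN.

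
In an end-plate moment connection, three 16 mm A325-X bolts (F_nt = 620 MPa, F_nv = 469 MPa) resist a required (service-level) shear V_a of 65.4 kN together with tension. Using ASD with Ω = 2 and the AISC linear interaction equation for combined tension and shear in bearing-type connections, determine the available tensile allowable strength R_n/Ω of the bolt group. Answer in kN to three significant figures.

A_b = π·16²/4 = 201.1 mm²; f_rv = 65.4 × 1000 / (3 × 201.1) = 108.4 MPa.
F'_nt = 1.3 F_nt − (Ω F_nt / F_nv) f_rv = 1.3·620 − (2·620/469)·108.4 = 519.3 MPa, capped at F_nt → F'_nt = 519.3 MPa.
R_n = F'_nt · A_b · n = 519.3 × 201.1 × 3 / 1000 = 313.3 kN.
Allowable strength R_n/Ω = 313.3 / 2 = 157 kN.

157 kN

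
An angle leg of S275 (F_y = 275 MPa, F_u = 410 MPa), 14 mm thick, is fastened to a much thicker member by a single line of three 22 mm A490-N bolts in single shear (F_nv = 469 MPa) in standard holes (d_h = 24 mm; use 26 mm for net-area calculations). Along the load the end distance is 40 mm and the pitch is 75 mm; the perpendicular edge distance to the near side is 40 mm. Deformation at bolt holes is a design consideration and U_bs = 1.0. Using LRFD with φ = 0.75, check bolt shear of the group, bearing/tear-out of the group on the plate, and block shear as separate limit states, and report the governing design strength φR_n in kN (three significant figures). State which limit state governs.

401 kN (bolt shear governs)

Bolt shear: A_b = π·22²/4 = 380.1 mm²; R_n = 469 × 380.1 × 3 × 1 / 1000 = 534.8 kN → 0.75 × 534.8 = 401 kN.
Bearing: edge l_c = 28, r_n = 192.9 kN; interior l_c = 51, r_n = 303.1 kN; R_n = 192.9 + 2·303.1 = 799 kN → 599 kN.
Block shear: A_gv = 2660, A_nv = 1750, A_nt = 378 mm²; R_n = min(0.6F_uA_nv, 0.6F_yA_gv) + U_bs·F_u·A_nt = 585.5 kN → 439 kN.
Bolt shear governs: 401 kN.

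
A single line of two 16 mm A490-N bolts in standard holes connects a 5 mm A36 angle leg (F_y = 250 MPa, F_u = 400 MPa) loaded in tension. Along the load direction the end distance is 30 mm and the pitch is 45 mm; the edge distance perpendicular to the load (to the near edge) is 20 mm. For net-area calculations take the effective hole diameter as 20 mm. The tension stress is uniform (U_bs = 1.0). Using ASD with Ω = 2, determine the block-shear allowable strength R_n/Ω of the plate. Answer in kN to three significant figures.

37 kN

Shear plane L_v = 30 + 1·45 = 75 mm; A_gv = 75 × 5 = 375 mm².
A_nv = (75 − 1.5·20) × 5 = 225 mm².
A_nt = (20 − 0.5·20) × 5 = 50 mm².
0.6 F_u A_nv = 54 kN; 0.6 F_y A_gv = 56.25 kN → shear rupture governs the shear term.
R_n = 54 + 1.0 × 400 × 50 / 1000 = 74 kN.
Allowable strength R_n/Ω = 74 / 2 = 37 kN.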